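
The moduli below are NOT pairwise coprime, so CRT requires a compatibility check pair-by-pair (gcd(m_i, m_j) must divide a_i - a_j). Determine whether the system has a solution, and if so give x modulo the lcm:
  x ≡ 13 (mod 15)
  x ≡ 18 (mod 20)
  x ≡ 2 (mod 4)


Moduli 15, 20, 4 are not pairwise coprime, so CRT works modulo lcm(m_i) when all pairwise compatibility conditions hold.
Pairwise compatibility: gcd(m_i, m_j) must divide a_i - a_j for every pair.
Merge one congruence at a time:
  Start: x ≡ 13 (mod 15).
  Combine with x ≡ 18 (mod 20): gcd(15, 20) = 5; 18 - 13 = 5, which IS divisible by 5, so compatible.
    Write x = 13 + 15·t and substitute into x ≡ 18 (mod 20): 15·t ≡ 18 − 13 = 5 (mod 20).
    Divide the congruence (and modulus) by g = 5: 3·t ≡ 1 (mod 4).
    The inverse of 3 mod 4 is 3 (since 3·3 = 9 = 2·4 + 1), so t ≡ 3·1 = 3 ≡ 3 (mod 4).
    Then x = 13 + 15·3 = 58, valid modulo lcm(15, 20) = 60: x ≡ 58 (mod 60).
  Combine with x ≡ 2 (mod 4): gcd(60, 4) = 4; 2 - 58 = -56, which IS divisible by 4, so compatible.
    Write x = 58 + 60·t and substitute into x ≡ 2 (mod 4): 60·t ≡ 2 − 58 = -56 (mod 4).
    Divide the congruence (and modulus) by g = 4: 15·t ≡ -14 (mod 1).
    Modulo 1 every t works; take t = 0.
    Then x = 58 + 60·0 = 58, valid modulo lcm(60, 4) = 60: x ≡ 58 (mod 60).
Verify: 58 mod 15 = 13, 58 mod 20 = 18, 58 mod 4 = 2.

x ≡ 58 (mod 60).


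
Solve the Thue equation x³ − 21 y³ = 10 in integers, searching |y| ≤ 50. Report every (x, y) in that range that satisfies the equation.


The equation is x³ - 21y³ = 10. For fixed y, x³ = 21·y³ + 10, so a solution requires the RHS to be a perfect cube.
Strategy: iterate y from -50 to 50, compute RHS = 21·y³ + 10, and check whether it is a (positive or negative) perfect cube.
Check small values of y:
  y = 0: RHS = 10 is not a perfect cube.
  y = 1: RHS = 31 is not a perfect cube.
  y = -1: RHS = -11 is not a perfect cube.
  y = 2: RHS = 178 is not a perfect cube.
  y = -2: RHS = -158 is not a perfect cube.
  y = 3: RHS = 577 is not a perfect cube.
  y = -3: RHS = -557 is not a perfect cube.
Continuing the search up to |y| = 50 finds no solutions either.
No (x, y) in the scanned range satisfies the equation.

No integer solutions with |y| ≤ 50.


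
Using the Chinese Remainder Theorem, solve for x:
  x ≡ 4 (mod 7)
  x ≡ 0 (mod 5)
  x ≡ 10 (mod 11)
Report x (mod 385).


Moduli 7, 5, 11 are pairwise coprime; by CRT there is a unique solution modulo M = 7 · 5 · 11 = 385.
Solve pairwise, accumulating the modulus:
  Start with x ≡ 4 (mod 7).
  Combine with x ≡ 0 (mod 5): since gcd(7, 5) = 1, we get a unique residue mod 35.
    Write x = 4 + 7·t and substitute into x ≡ 0 (mod 5): 7·t ≡ 0 − 4 = -4 (mod 5).
    Reduce coefficients mod 5: 2·t ≡ 1 (mod 5).
    The inverse of 2 mod 5 is 3 (since 2·3 = 6 = 1·5 + 1), so t ≡ 3·1 = 3 ≡ 3 (mod 5).
    Then x = 4 + 7·3 = 25, valid modulo lcm(7, 5) = 35: x ≡ 25 (mod 35).
  Combine with x ≡ 10 (mod 11): since gcd(35, 11) = 1, we get a unique residue mod 385.
    Write x = 25 + 35·t and substitute into x ≡ 10 (mod 11): 35·t ≡ 10 − 25 = -15 (mod 11).
    Reduce coefficients mod 11: 2·t ≡ 7 (mod 11).
    The inverse of 2 mod 11 is 6 (since 2·6 = 12 = 1·11 + 1), so t ≡ 6·7 = 42 ≡ 9 (mod 11).
    Then x = 25 + 35·9 = 340, valid modulo lcm(35, 11) = 385: x ≡ 340 (mod 385).
Verify: 340 mod 7 = 4 ✓, 340 mod 5 = 0 ✓, 340 mod 11 = 10 ✓.

x ≡ 340 (mod 385).


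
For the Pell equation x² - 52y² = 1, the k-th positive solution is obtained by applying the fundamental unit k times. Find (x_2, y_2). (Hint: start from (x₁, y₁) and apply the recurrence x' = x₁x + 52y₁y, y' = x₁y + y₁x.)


Step 1: Find the fundamental solution (x₁, y₁) of x² - 52y² = 1.
  Expand √52 as a continued fraction. a₀ = ⌊√52⌋ = 7; iterate m_{k+1} = d_k·a_k − m_k, d_{k+1} = (52 − m_{k+1}²)/d_k, a_{k+1} = ⌊(a₀ + m_{k+1})/d_{k+1}⌋ (starting m₀ = 0, d₀ = 1), with convergents p_k = a_k·p_{k-1} + p_{k-2}, q_k = a_k·q_{k-1} + q_{k-2} (p₋₁ = 1, q₋₁ = 0):
  k = 0: a₀ = 7; p₀/q₀ = 7/1; p₀² − 52·q₀² = 49 − 52 = -3.
  k = 1: m = 7, d = 3, a = ⌊(7 + 7)/3⌋ = 4; p/q = (4·7 + 1)/(4·1 + 0) = 29/4; p² − 52·q² = 841 − 832 = 9.
  k = 2: m = 5, d = 9, a = ⌊(7 + 5)/9⌋ = 1; p/q = (1·29 + 7)/(1·4 + 1) = 36/5; p² − 52·q² = 1296 − 1300 = -4.
  k = 3: m = 4, d = 4, a = ⌊(7 + 4)/4⌋ = 2; p/q = (2·36 + 29)/(2·5 + 4) = 101/14; p² − 52·q² = 10201 − 10192 = 9.
  k = 4: m = 4, d = 9, a = ⌊(7 + 4)/9⌋ = 1; p/q = (1·101 + 36)/(1·14 + 5) = 137/19; p² − 52·q² = 18769 − 18772 = -3.
  k = 5: m = 5, d = 3, a = ⌊(7 + 5)/3⌋ = 4; p/q = (4·137 + 101)/(4·19 + 14) = 649/90; p² − 52·q² = 421201 − 421200 = 1.
  The first convergent with p² − 52·q² = 1 gives the fundamental solution (x₁, y₁) = (649, 90).
Step 2: Apply the recurrence (x_{n+1}, y_{n+1}) = (x₁x_n + 52y₁y_n, x₁y_n + y₁x_n) repeatedly.
  From (x_1, y_1) = (649, 90): x_2 = 649·649 + 52·90·90 = 842401; y_2 = 649·90 + 90·649 = 116820.
Step 3: Verify x_2² - 52·y_2² = 709639444801 - 709639444800 = 1 (should be 1). ✓

(x_1, y_1) = (649, 90); (x_2, y_2) = (842401, 116820).


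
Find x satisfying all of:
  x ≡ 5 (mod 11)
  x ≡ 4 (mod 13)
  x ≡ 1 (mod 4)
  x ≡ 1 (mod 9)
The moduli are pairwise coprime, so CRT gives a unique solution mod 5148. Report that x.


Product of moduli M = 11 · 13 · 4 · 9 = 5148.
Merge one congruence at a time:
  Start: x ≡ 5 (mod 11).
  Combine with x ≡ 4 (mod 13); new modulus lcm = 143.
    Write x = 5 + 11·t and substitute into x ≡ 4 (mod 13): 11·t ≡ 4 − 5 = -1 (mod 13).
    Reduce coefficients mod 13: 11·t ≡ 12 (mod 13).
    The inverse of 11 mod 13 is 6 (since 11·6 = 66 = 5·13 + 1), so t ≡ 6·12 = 72 ≡ 7 (mod 13).
    Then x = 5 + 11·7 = 82, valid modulo lcm(11, 13) = 143: x ≡ 82 (mod 143).
  Combine with x ≡ 1 (mod 4); new modulus lcm = 572.
    Write x = 82 + 143·t and substitute into x ≡ 1 (mod 4): 143·t ≡ 1 − 82 = -81 (mod 4).
    Reduce coefficients mod 4: 3·t ≡ 3 (mod 4).
    The inverse of 3 mod 4 is 3 (since 3·3 = 9 = 2·4 + 1), so t ≡ 3·3 = 9 ≡ 1 (mod 4).
    Then x = 82 + 143·1 = 225, valid modulo lcm(143, 4) = 572: x ≡ 225 (mod 572).
  Combine with x ≡ 1 (mod 9); new modulus lcm = 5148.
    Write x = 225 + 572·t and substitute into x ≡ 1 (mod 9): 572·t ≡ 1 − 225 = -224 (mod 9).
    Reduce coefficients mod 9: 5·t ≡ 1 (mod 9).
    The inverse of 5 mod 9 is 2 (since 5·2 = 10 = 1·9 + 1), so t ≡ 2·1 = 2 ≡ 2 (mod 9).
    Then x = 225 + 572·2 = 1369, valid modulo lcm(572, 9) = 5148: x ≡ 1369 (mod 5148).
Verify against each original: 1369 mod 11 = 5, 1369 mod 13 = 4, 1369 mod 4 = 1, 1369 mod 9 = 1.

x ≡ 1369 (mod 5148).


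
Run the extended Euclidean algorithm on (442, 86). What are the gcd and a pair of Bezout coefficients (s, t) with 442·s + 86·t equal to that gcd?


Euclidean algorithm on (442, 86) — divide until remainder is 0:
  442 = 5 · 86 + 12
  86 = 7 · 12 + 2
  12 = 6 · 2 + 0
gcd(442, 86) = 2.
Track Bezout coefficients alongside the remainders: start with r₀ = 442 = a·1 + b·0 (s = 1, t = 0) and r₁ = 86 = a·0 + b·1 (s = 0, t = 1); each new remainder r_{k+1} = r_{k-1} − q_k·r_k inherits s_{k+1} = s_{k-1} − q_k·s_k, t_{k+1} = t_{k-1} − q_k·t_k, so r_k = a·s_k + b·t_k at every step:
  q = 5: r = 12, s = 1 − 5·0 = 1, t = 0 − 5·1 = -5  (check: 442·1 + 86·(-5) = 12)
  q = 7: r = 2, s = 0 − 7·1 = -7, t = 1 − 7·(-5) = 36  (check: 442·(-7) + 86·36 = 2)
The row with r = 2 (the gcd) gives the Bezout coefficients s = -7, t = 36.
Result: 442 · (-7) + 86 · (36) = 2.

gcd(442, 86) = 2; s = -7, t = 36 (check: 442·(-7) + 86·36 = 2).


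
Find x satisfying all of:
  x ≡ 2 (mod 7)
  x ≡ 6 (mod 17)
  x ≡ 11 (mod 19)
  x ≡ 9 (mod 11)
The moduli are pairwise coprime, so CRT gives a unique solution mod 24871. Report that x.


Product of moduli M = 7 · 17 · 19 · 11 = 24871.
Merge one congruence at a time:
  Start: x ≡ 2 (mod 7).
  Combine with x ≡ 6 (mod 17); new modulus lcm = 119.
    Write x = 2 + 7·t and substitute into x ≡ 6 (mod 17): 7·t ≡ 6 − 2 = 4 (mod 17).
    The inverse of 7 mod 17 is 5 (since 7·5 = 35 = 2·17 + 1), so t ≡ 5·4 = 20 ≡ 3 (mod 17).
    Then x = 2 + 7·3 = 23, valid modulo lcm(7, 17) = 119: x ≡ 23 (mod 119).
  Combine with x ≡ 11 (mod 19); new modulus lcm = 2261.
    Write x = 23 + 119·t and substitute into x ≡ 11 (mod 19): 119·t ≡ 11 − 23 = -12 (mod 19).
    Reduce coefficients mod 19: 5·t ≡ 7 (mod 19).
    The inverse of 5 mod 19 is 4 (since 5·4 = 20 = 1·19 + 1), so t ≡ 4·7 = 28 ≡ 9 (mod 19).
    Then x = 23 + 119·9 = 1094, valid modulo lcm(119, 19) = 2261: x ≡ 1094 (mod 2261).
  Combine with x ≡ 9 (mod 11); new modulus lcm = 24871.
    Write x = 1094 + 2261·t and substitute into x ≡ 9 (mod 11): 2261·t ≡ 9 − 1094 = -1085 (mod 11).
    Reduce coefficients mod 11: 6·t ≡ 4 (mod 11).
    The inverse of 6 mod 11 is 2 (since 6·2 = 12 = 1·11 + 1), so t ≡ 2·4 = 8 ≡ 8 (mod 11).
    Then x = 1094 + 2261·8 = 19182, valid modulo lcm(2261, 11) = 24871: x ≡ 19182 (mod 24871).
Verify against each original: 19182 mod 7 = 2, 19182 mod 17 = 6, 19182 mod 19 = 11, 19182 mod 11 = 9.

x ≡ 19182 (mod 24871).


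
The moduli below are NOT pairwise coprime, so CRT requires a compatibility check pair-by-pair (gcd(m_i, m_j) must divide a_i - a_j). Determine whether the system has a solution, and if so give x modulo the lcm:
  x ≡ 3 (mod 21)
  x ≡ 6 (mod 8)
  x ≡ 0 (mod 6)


Moduli 21, 8, 6 are not pairwise coprime, so CRT works modulo lcm(m_i) when all pairwise compatibility conditions hold.
Pairwise compatibility: gcd(m_i, m_j) must divide a_i - a_j for every pair.
Merge one congruence at a time:
  Start: x ≡ 3 (mod 21).
  Combine with x ≡ 6 (mod 8): gcd(21, 8) = 1; 6 - 3 = 3, which IS divisible by 1, so compatible.
    Write x = 3 + 21·t and substitute into x ≡ 6 (mod 8): 21·t ≡ 6 − 3 = 3 (mod 8).
    Reduce coefficients mod 8: 5·t ≡ 3 (mod 8).
    The inverse of 5 mod 8 is 5 (since 5·5 = 25 = 3·8 + 1), so t ≡ 5·3 = 15 ≡ 7 (mod 8).
    Then x = 3 + 21·7 = 150, valid modulo lcm(21, 8) = 168: x ≡ 150 (mod 168).
  Combine with x ≡ 0 (mod 6): gcd(168, 6) = 6; 0 - 150 = -150, which IS divisible by 6, so compatible.
    Write x = 150 + 168·t and substitute into x ≡ 0 (mod 6): 168·t ≡ 0 − 150 = -150 (mod 6).
    Divide the congruence (and modulus) by g = 6: 28·t ≡ -25 (mod 1).
    Modulo 1 every t works; take t = 0.
    Then x = 150 + 168·0 = 150, valid modulo lcm(168, 6) = 168: x ≡ 150 (mod 168).
Verify: 150 mod 21 = 3, 150 mod 8 = 6, 150 mod 6 = 0.

x ≡ 150 (mod 168).


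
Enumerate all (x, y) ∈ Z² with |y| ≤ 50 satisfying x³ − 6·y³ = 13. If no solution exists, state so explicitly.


The equation is x³ - 6y³ = 13. For fixed y, x³ = 6·y³ + 13, so a solution requires the RHS to be a perfect cube.
Strategy: iterate y from -50 to 50, compute RHS = 6·y³ + 13, and check whether it is a (positive or negative) perfect cube.
Check small values of y:
  y = 0: RHS = 13 is not a perfect cube.
  y = 1: RHS = 19 is not a perfect cube.
  y = -1: RHS = 7 is not a perfect cube.
  y = 2: RHS = 61 is not a perfect cube.
  y = -2: RHS = -35 is not a perfect cube.
  y = 3: RHS = 175 is not a perfect cube.
  y = -3: RHS = -149 is not a perfect cube.
Continuing the search up to |y| = 50 finds no solutions either.
No (x, y) in the scanned range satisfies the equation.

No integer solutions with |y| ≤ 50.


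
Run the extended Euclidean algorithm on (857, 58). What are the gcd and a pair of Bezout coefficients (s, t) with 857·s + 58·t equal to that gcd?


Euclidean algorithm on (857, 58) — divide until remainder is 0:
  857 = 14 · 58 + 45
  58 = 1 · 45 + 13
  45 = 3 · 13 + 6
  13 = 2 · 6 + 1
  6 = 6 · 1 + 0
gcd(857, 58) = 1.
Track Bezout coefficients alongside the remainders: start with r₀ = 857 = a·1 + b·0 (s = 1, t = 0) and r₁ = 58 = a·0 + b·1 (s = 0, t = 1); each new remainder r_{k+1} = r_{k-1} − q_k·r_k inherits s_{k+1} = s_{k-1} − q_k·s_k, t_{k+1} = t_{k-1} − q_k·t_k, so r_k = a·s_k + b·t_k at every step:
  q = 14: r = 45, s = 1 − 14·0 = 1, t = 0 − 14·1 = -14  (check: 857·1 + 58·(-14) = 45)
  q = 1: r = 13, s = 0 − 1·1 = -1, t = 1 − 1·(-14) = 15  (check: 857·(-1) + 58·15 = 13)
  q = 3: r = 6, s = 1 − 3·(-1) = 4, t = -14 − 3·15 = -59  (check: 857·4 + 58·(-59) = 6)
  q = 2: r = 1, s = -1 − 2·4 = -9, t = 15 − 2·(-59) = 133  (check: 857·(-9) + 58·133 = 1)
The row with r = 1 (the gcd) gives the Bezout coefficients s = -9, t = 133.
Result: 857 · (-9) + 58 · (133) = 1.

gcd(857, 58) = 1; s = -9, t = 133 (check: 857·(-9) + 58·133 = 1).


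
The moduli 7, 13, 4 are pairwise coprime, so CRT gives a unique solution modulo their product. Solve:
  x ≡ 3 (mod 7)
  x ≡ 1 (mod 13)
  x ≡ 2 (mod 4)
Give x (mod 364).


Moduli 7, 13, 4 are pairwise coprime; by CRT there is a unique solution modulo M = 7 · 13 · 4 = 364.
Solve pairwise, accumulating the modulus:
  Start with x ≡ 3 (mod 7).
  Combine with x ≡ 1 (mod 13): since gcd(7, 13) = 1, we get a unique residue mod 91.
    Write x = 3 + 7·t and substitute into x ≡ 1 (mod 13): 7·t ≡ 1 − 3 = -2 (mod 13).
    Reduce coefficients mod 13: 7·t ≡ 11 (mod 13).
    The inverse of 7 mod 13 is 2 (since 7·2 = 14 = 1·13 + 1), so t ≡ 2·11 = 22 ≡ 9 (mod 13).
    Then x = 3 + 7·9 = 66, valid modulo lcm(7, 13) = 91: x ≡ 66 (mod 91).
  Combine with x ≡ 2 (mod 4): since gcd(91, 4) = 1, we get a unique residue mod 364.
    Write x = 66 + 91·t and substitute into x ≡ 2 (mod 4): 91·t ≡ 2 − 66 = -64 (mod 4).
    Reduce coefficients mod 4: 3·t ≡ 0 (mod 4).
    The inverse of 3 mod 4 is 3 (since 3·3 = 9 = 2·4 + 1), so t ≡ 3·0 = 0 ≡ 0 (mod 4).
    Then x = 66 + 91·0 = 66, valid modulo lcm(91, 4) = 364: x ≡ 66 (mod 364).
Verify: 66 mod 7 = 3 ✓, 66 mod 13 = 1 ✓, 66 mod 4 = 2 ✓.

x ≡ 66 (mod 364).


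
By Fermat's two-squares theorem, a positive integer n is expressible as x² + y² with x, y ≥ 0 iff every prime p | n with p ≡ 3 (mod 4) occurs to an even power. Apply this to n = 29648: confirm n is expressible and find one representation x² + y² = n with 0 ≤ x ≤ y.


Step 1: Factor n = 29648 = 2^4 · 17 · 109.
Step 2: Check the mod-4 condition on each prime factor: 2 = 2 (special); 17 ≡ 1 (mod 4), exponent 1; 109 ≡ 1 (mod 4), exponent 1.
All primes ≡ 3 (mod 4) appear to even exponent (or don't appear), so by the two-squares theorem n IS expressible as a sum of two squares.
Step 3: Build a representation. Group n = k² · m with k = 4 and m = 17 · 109 = 1853 (a product of primes ≡ 1 (mod 4)); a representation of m scales to one of n via (k·x)² + (k·y)² = k²(x² + y²). Each prime p ≡ 1 (mod 4) is itself a sum of two squares; find a² by testing p − a² for a perfect square:
  17: 17 − 1² = 16 = 4² ⇒ 17 = 1² + 4².
  109: 109 − 1² = 108, 109 − 2² = 105, 109 − 3² = 100 = 10² ⇒ 109 = 3² + 10².
  Combine using the Brahmagupta–Fibonacci identity (a² + b²)(c² + d²) = (ac − bd)² + (ad + bc)² = (ac + bd)² + (ad − bc)²:
  17 · 109 = 1853: from (1² + 4²)(3² + 10²), take (1·3 − 4·10, 1·10 + 4·3) = (3 − 40, 10 + 12) = (-37, 22); dropping signs (only squares matter) gives (37, 22); check 37² + 22² = 1369 + 484 = 1853 ✓.
  Scale by k = 4: (4·37, 4·22) = (148, 88).
Step 4: Order so x ≤ y and verify: 88² + 148² = 7744 + 21904 = 29648 = n. ✓

n = 29648 = 88² + 148² (one valid representation with x ≤ y).


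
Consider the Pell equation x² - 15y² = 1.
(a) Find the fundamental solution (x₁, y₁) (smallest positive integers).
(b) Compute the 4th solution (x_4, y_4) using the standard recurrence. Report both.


Step 1: Find the fundamental solution (x₁, y₁) of x² - 15y² = 1.
  Expand √15 as a continued fraction. a₀ = ⌊√15⌋ = 3; iterate m_{k+1} = d_k·a_k − m_k, d_{k+1} = (15 − m_{k+1}²)/d_k, a_{k+1} = ⌊(a₀ + m_{k+1})/d_{k+1}⌋ (starting m₀ = 0, d₀ = 1), with convergents p_k = a_k·p_{k-1} + p_{k-2}, q_k = a_k·q_{k-1} + q_{k-2} (p₋₁ = 1, q₋₁ = 0):
  k = 0: a₀ = 3; p₀/q₀ = 3/1; p₀² − 15·q₀² = 9 − 15 = -6.
  k = 1: m = 3, d = 6, a = ⌊(3 + 3)/6⌋ = 1; p/q = (1·3 + 1)/(1·1 + 0) = 4/1; p² − 15·q² = 16 − 15 = 1.
  The first convergent with p² − 15·q² = 1 gives the fundamental solution (x₁, y₁) = (4, 1).
Step 2: Apply the recurrence (x_{n+1}, y_{n+1}) = (x₁x_n + 15y₁y_n, x₁y_n + y₁x_n) repeatedly.
  From (x_1, y_1) = (4, 1): x_2 = 4·4 + 15·1·1 = 31; y_2 = 4·1 + 1·4 = 8.
  From (x_2, y_2) = (31, 8): x_3 = 4·31 + 15·1·8 = 244; y_3 = 4·8 + 1·31 = 63.
  From (x_3, y_3) = (244, 63): x_4 = 4·244 + 15·1·63 = 1921; y_4 = 4·63 + 1·244 = 496.
Step 3: Verify x_4² - 15·y_4² = 3690241 - 3690240 = 1 (should be 1). ✓

(x_1, y_1) = (4, 1); (x_4, y_4) = (1921, 496).


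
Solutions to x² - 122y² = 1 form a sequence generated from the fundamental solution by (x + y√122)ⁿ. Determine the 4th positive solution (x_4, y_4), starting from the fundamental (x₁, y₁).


Step 1: Find the fundamental solution (x₁, y₁) of x² - 122y² = 1.
  Expand √122 as a continued fraction. a₀ = ⌊√122⌋ = 11; iterate m_{k+1} = d_k·a_k − m_k, d_{k+1} = (122 − m_{k+1}²)/d_k, a_{k+1} = ⌊(a₀ + m_{k+1})/d_{k+1}⌋ (starting m₀ = 0, d₀ = 1), with convergents p_k = a_k·p_{k-1} + p_{k-2}, q_k = a_k·q_{k-1} + q_{k-2} (p₋₁ = 1, q₋₁ = 0):
  k = 0: a₀ = 11; p₀/q₀ = 11/1; p₀² − 122·q₀² = 121 − 122 = -1.
  k = 1: m = 11, d = 1, a = ⌊(11 + 11)/1⌋ = 22; p/q = (22·11 + 1)/(22·1 + 0) = 243/22; p² − 122·q² = 59049 − 59048 = 1.
  The first convergent with p² − 122·q² = 1 gives the fundamental solution (x₁, y₁) = (243, 22).
Step 2: Apply the recurrence (x_{n+1}, y_{n+1}) = (x₁x_n + 122y₁y_n, x₁y_n + y₁x_n) repeatedly.
  From (x_1, y_1) = (243, 22): x_2 = 243·243 + 122·22·22 = 118097; y_2 = 243·22 + 22·243 = 10692.
  From (x_2, y_2) = (118097, 10692): x_3 = 243·118097 + 122·22·10692 = 57394899; y_3 = 243·10692 + 22·118097 = 5196290.
  From (x_3, y_3) = (57394899, 5196290): x_4 = 243·57394899 + 122·22·5196290 = 27893802817; y_4 = 243·5196290 + 22·57394899 = 2525386248.
Step 3: Verify x_4² - 122·y_4² = 778064235593677135489 - 778064235593677135488 = 1 (should be 1). ✓

(x_1, y_1) = (243, 22); (x_4, y_4) = (27893802817, 2525386248).


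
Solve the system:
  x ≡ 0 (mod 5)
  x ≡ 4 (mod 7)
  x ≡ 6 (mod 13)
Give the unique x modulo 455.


Moduli 5, 7, 13 are pairwise coprime; by CRT there is a unique solution modulo M = 5 · 7 · 13 = 455.
Solve pairwise, accumulating the modulus:
  Start with x ≡ 0 (mod 5).
  Combine with x ≡ 4 (mod 7): since gcd(5, 7) = 1, we get a unique residue mod 35.
    Write x = 0 + 5·t and substitute into x ≡ 4 (mod 7): 5·t ≡ 4 − 0 = 4 (mod 7).
    The inverse of 5 mod 7 is 3 (since 5·3 = 15 = 2·7 + 1), so t ≡ 3·4 = 12 ≡ 5 (mod 7).
    Then x = 0 + 5·5 = 25, valid modulo lcm(5, 7) = 35: x ≡ 25 (mod 35).
  Combine with x ≡ 6 (mod 13): since gcd(35, 13) = 1, we get a unique residue mod 455.
    Write x = 25 + 35·t and substitute into x ≡ 6 (mod 13): 35·t ≡ 6 − 25 = -19 (mod 13).
    Reduce coefficients mod 13: 9·t ≡ 7 (mod 13).
    The inverse of 9 mod 13 is 3 (since 9·3 = 27 = 2·13 + 1), so t ≡ 3·7 = 21 ≡ 8 (mod 13).
    Then x = 25 + 35·8 = 305, valid modulo lcm(35, 13) = 455: x ≡ 305 (mod 455).
Verify: 305 mod 5 = 0 ✓, 305 mod 7 = 4 ✓, 305 mod 13 = 6 ✓.

x ≡ 305 (mod 455).


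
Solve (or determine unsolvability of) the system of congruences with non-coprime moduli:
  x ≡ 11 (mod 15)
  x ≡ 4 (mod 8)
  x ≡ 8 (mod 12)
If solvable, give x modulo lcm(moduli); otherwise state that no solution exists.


Moduli 15, 8, 12 are not pairwise coprime, so CRT works modulo lcm(m_i) when all pairwise compatibility conditions hold.
Pairwise compatibility: gcd(m_i, m_j) must divide a_i - a_j for every pair.
Merge one congruence at a time:
  Start: x ≡ 11 (mod 15).
  Combine with x ≡ 4 (mod 8): gcd(15, 8) = 1; 4 - 11 = -7, which IS divisible by 1, so compatible.
    Write x = 11 + 15·t and substitute into x ≡ 4 (mod 8): 15·t ≡ 4 − 11 = -7 (mod 8).
    Reduce coefficients mod 8: 7·t ≡ 1 (mod 8).
    The inverse of 7 mod 8 is 7 (since 7·7 = 49 = 6·8 + 1), so t ≡ 7·1 = 7 ≡ 7 (mod 8).
    Then x = 11 + 15·7 = 116, valid modulo lcm(15, 8) = 120: x ≡ 116 (mod 120).
  Combine with x ≡ 8 (mod 12): gcd(120, 12) = 12; 8 - 116 = -108, which IS divisible by 12, so compatible.
    Write x = 116 + 120·t and substitute into x ≡ 8 (mod 12): 120·t ≡ 8 − 116 = -108 (mod 12).
    Divide the congruence (and modulus) by g = 12: 10·t ≡ -9 (mod 1).
    Modulo 1 every t works; take t = 0.
    Then x = 116 + 120·0 = 116, valid modulo lcm(120, 12) = 120: x ≡ 116 (mod 120).
Verify: 116 mod 15 = 11, 116 mod 8 = 4, 116 mod 12 = 8.

x ≡ 116 (mod 120).


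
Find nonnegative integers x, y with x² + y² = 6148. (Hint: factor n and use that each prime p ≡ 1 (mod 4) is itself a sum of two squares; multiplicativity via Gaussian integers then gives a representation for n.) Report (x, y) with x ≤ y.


Step 1: Factor n = 6148 = 2^2 · 29 · 53.
Step 2: Check the mod-4 condition on each prime factor: 2 = 2 (special); 29 ≡ 1 (mod 4), exponent 1; 53 ≡ 1 (mod 4), exponent 1.
All primes ≡ 3 (mod 4) appear to even exponent (or don't appear), so by the two-squares theorem n IS expressible as a sum of two squares.
Step 3: Build a representation. Group n = k² · m with k = 2 and m = 29 · 53 = 1537 (a product of primes ≡ 1 (mod 4)); a representation of m scales to one of n via (k·x)² + (k·y)² = k²(x² + y²). Each prime p ≡ 1 (mod 4) is itself a sum of two squares; find a² by testing p − a² for a perfect square:
  29: 29 − 1² = 28, 29 − 2² = 25 = 5² ⇒ 29 = 2² + 5².
  53: 53 − 1² = 52, 53 − 2² = 49 = 7² ⇒ 53 = 2² + 7².
  Combine using the Brahmagupta–Fibonacci identity (a² + b²)(c² + d²) = (ac − bd)² + (ad + bc)² = (ac + bd)² + (ad − bc)²:
  29 · 53 = 1537: from (2² + 5²)(2² + 7²), take (2·2 − 5·7, 2·7 + 5·2) = (4 − 35, 14 + 10) = (-31, 24); dropping signs (only squares matter) gives (31, 24); check 31² + 24² = 961 + 576 = 1537 ✓.
  Scale by k = 2: (2·31, 2·24) = (62, 48).
Step 4: Order so x ≤ y and verify: 48² + 62² = 2304 + 3844 = 6148 = n. ✓

n = 6148 = 48² + 62² (one valid representation with x ≤ y).


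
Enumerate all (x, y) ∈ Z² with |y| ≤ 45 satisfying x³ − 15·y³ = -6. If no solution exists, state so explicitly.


The equation is x³ - 15y³ = -6. For fixed y, x³ = 15·y³ − 6, so a solution requires the RHS to be a perfect cube.
Strategy: iterate y from -45 to 45, compute RHS = 15·y³ − 6, and check whether it is a (positive or negative) perfect cube.
Check small values of y:
  y = 0: RHS = -6 is not a perfect cube.
  y = 1: RHS = 9 is not a perfect cube.
  y = -1: RHS = -21 is not a perfect cube.
  y = 2: RHS = 114 is not a perfect cube.
  y = -2: RHS = -126 is not a perfect cube.
  y = 3: RHS = 399 is not a perfect cube.
  y = -3: RHS = -411 is not a perfect cube.
Continuing the search up to |y| = 45 finds no solutions either.
No (x, y) in the scanned range satisfies the equation.

No integer solutions with |y| ≤ 45.


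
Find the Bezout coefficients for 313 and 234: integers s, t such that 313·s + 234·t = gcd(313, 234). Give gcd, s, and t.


Euclidean algorithm on (313, 234) — divide until remainder is 0:
  313 = 1 · 234 + 79
  234 = 2 · 79 + 76
  79 = 1 · 76 + 3
  76 = 25 · 3 + 1
  3 = 3 · 1 + 0
gcd(313, 234) = 1.
Track Bezout coefficients alongside the remainders: start with r₀ = 313 = a·1 + b·0 (s = 1, t = 0) and r₁ = 234 = a·0 + b·1 (s = 0, t = 1); each new remainder r_{k+1} = r_{k-1} − q_k·r_k inherits s_{k+1} = s_{k-1} − q_k·s_k, t_{k+1} = t_{k-1} − q_k·t_k, so r_k = a·s_k + b·t_k at every step:
  q = 1: r = 79, s = 1 − 1·0 = 1, t = 0 − 1·1 = -1  (check: 313·1 + 234·(-1) = 79)
  q = 2: r = 76, s = 0 − 2·1 = -2, t = 1 − 2·(-1) = 3  (check: 313·(-2) + 234·3 = 76)
  q = 1: r = 3, s = 1 − 1·(-2) = 3, t = -1 − 1·3 = -4  (check: 313·3 + 234·(-4) = 3)
  q = 25: r = 1, s = -2 − 25·3 = -77, t = 3 − 25·(-4) = 103  (check: 313·(-77) + 234·103 = 1)
The row with r = 1 (the gcd) gives the Bezout coefficients s = -77, t = 103.
Result: 313 · (-77) + 234 · (103) = 1.

gcd(313, 234) = 1; s = -77, t = 103 (check: 313·(-77) + 234·103 = 1).


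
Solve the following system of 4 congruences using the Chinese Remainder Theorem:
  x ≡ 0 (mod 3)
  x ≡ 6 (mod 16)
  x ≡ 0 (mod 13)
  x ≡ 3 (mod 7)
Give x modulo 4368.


Product of moduli M = 3 · 16 · 13 · 7 = 4368.
Merge one congruence at a time:
  Start: x ≡ 0 (mod 3).
  Combine with x ≡ 6 (mod 16); new modulus lcm = 48.
    Write x = 0 + 3·t and substitute into x ≡ 6 (mod 16): 3·t ≡ 6 − 0 = 6 (mod 16).
    The inverse of 3 mod 16 is 11 (since 3·11 = 33 = 2·16 + 1), so t ≡ 11·6 = 66 ≡ 2 (mod 16).
    Then x = 0 + 3·2 = 6, valid modulo lcm(3, 16) = 48: x ≡ 6 (mod 48).
  Combine with x ≡ 0 (mod 13); new modulus lcm = 624.
    Write x = 6 + 48·t and substitute into x ≡ 0 (mod 13): 48·t ≡ 0 − 6 = -6 (mod 13).
    Reduce coefficients mod 13: 9·t ≡ 7 (mod 13).
    The inverse of 9 mod 13 is 3 (since 9·3 = 27 = 2·13 + 1), so t ≡ 3·7 = 21 ≡ 8 (mod 13).
    Then x = 6 + 48·8 = 390, valid modulo lcm(48, 13) = 624: x ≡ 390 (mod 624).
  Combine with x ≡ 3 (mod 7); new modulus lcm = 4368.
    Write x = 390 + 624·t and substitute into x ≡ 3 (mod 7): 624·t ≡ 3 − 390 = -387 (mod 7).
    Reduce coefficients mod 7: 1·t ≡ 5 (mod 7).
    So t ≡ 5 (mod 7).
    Then x = 390 + 624·5 = 3510, valid modulo lcm(624, 7) = 4368: x ≡ 3510 (mod 4368).
Verify against each original: 3510 mod 3 = 0, 3510 mod 16 = 6, 3510 mod 13 = 0, 3510 mod 7 = 3.

x ≡ 3510 (mod 4368).


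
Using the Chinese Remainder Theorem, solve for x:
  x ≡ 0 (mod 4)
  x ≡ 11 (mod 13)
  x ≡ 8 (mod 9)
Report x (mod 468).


Moduli 4, 13, 9 are pairwise coprime; by CRT there is a unique solution modulo M = 4 · 13 · 9 = 468.
Solve pairwise, accumulating the modulus:
  Start with x ≡ 0 (mod 4).
  Combine with x ≡ 11 (mod 13): since gcd(4, 13) = 1, we get a unique residue mod 52.
    Write x = 0 + 4·t and substitute into x ≡ 11 (mod 13): 4·t ≡ 11 − 0 = 11 (mod 13).
    The inverse of 4 mod 13 is 10 (since 4·10 = 40 = 3·13 + 1), so t ≡ 10·11 = 110 ≡ 6 (mod 13).
    Then x = 0 + 4·6 = 24, valid modulo lcm(4, 13) = 52: x ≡ 24 (mod 52).
  Combine with x ≡ 8 (mod 9): since gcd(52, 9) = 1, we get a unique residue mod 468.
    Write x = 24 + 52·t and substitute into x ≡ 8 (mod 9): 52·t ≡ 8 − 24 = -16 (mod 9).
    Reduce coefficients mod 9: 7·t ≡ 2 (mod 9).
    The inverse of 7 mod 9 is 4 (since 7·4 = 28 = 3·9 + 1), so t ≡ 4·2 = 8 ≡ 8 (mod 9).
    Then x = 24 + 52·8 = 440, valid modulo lcm(52, 9) = 468: x ≡ 440 (mod 468).
Verify: 440 mod 4 = 0 ✓, 440 mod 13 = 11 ✓, 440 mod 9 = 8 ✓.

x ≡ 440 (mod 468).


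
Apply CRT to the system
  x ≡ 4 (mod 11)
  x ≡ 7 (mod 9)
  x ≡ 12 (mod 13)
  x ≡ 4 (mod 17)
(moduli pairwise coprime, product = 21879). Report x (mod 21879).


Product of moduli M = 11 · 9 · 13 · 17 = 21879.
Merge one congruence at a time:
  Start: x ≡ 4 (mod 11).
  Combine with x ≡ 7 (mod 9); new modulus lcm = 99.
    Write x = 4 + 11·t and substitute into x ≡ 7 (mod 9): 11·t ≡ 7 − 4 = 3 (mod 9).
    Reduce coefficients mod 9: 2·t ≡ 3 (mod 9).
    The inverse of 2 mod 9 is 5 (since 2·5 = 10 = 1·9 + 1), so t ≡ 5·3 = 15 ≡ 6 (mod 9).
    Then x = 4 + 11·6 = 70, valid modulo lcm(11, 9) = 99: x ≡ 70 (mod 99).
  Combine with x ≡ 12 (mod 13); new modulus lcm = 1287.
    Write x = 70 + 99·t and substitute into x ≡ 12 (mod 13): 99·t ≡ 12 − 70 = -58 (mod 13).
    Reduce coefficients mod 13: 8·t ≡ 7 (mod 13).
    The inverse of 8 mod 13 is 5 (since 8·5 = 40 = 3·13 + 1), so t ≡ 5·7 = 35 ≡ 9 (mod 13).
    Then x = 70 + 99·9 = 961, valid modulo lcm(99, 13) = 1287: x ≡ 961 (mod 1287).
  Combine with x ≡ 4 (mod 17); new modulus lcm = 21879.
    Write x = 961 + 1287·t and substitute into x ≡ 4 (mod 17): 1287·t ≡ 4 − 961 = -957 (mod 17).
    Reduce coefficients mod 17: 12·t ≡ 12 (mod 17).
    The inverse of 12 mod 17 is 10 (since 12·10 = 120 = 7·17 + 1), so t ≡ 10·12 = 120 ≡ 1 (mod 17).
    Then x = 961 + 1287·1 = 2248, valid modulo lcm(1287, 17) = 21879: x ≡ 2248 (mod 21879).
Verify against each original: 2248 mod 11 = 4, 2248 mod 9 = 7, 2248 mod 13 = 12, 2248 mod 17 = 4.

x ≡ 2248 (mod 21879).


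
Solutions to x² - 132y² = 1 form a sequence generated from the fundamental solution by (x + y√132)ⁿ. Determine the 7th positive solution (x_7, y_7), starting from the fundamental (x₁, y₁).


Step 1: Find the fundamental solution (x₁, y₁) of x² - 132y² = 1.
  Expand √132 as a continued fraction. a₀ = ⌊√132⌋ = 11; iterate m_{k+1} = d_k·a_k − m_k, d_{k+1} = (132 − m_{k+1}²)/d_k, a_{k+1} = ⌊(a₀ + m_{k+1})/d_{k+1}⌋ (starting m₀ = 0, d₀ = 1), with convergents p_k = a_k·p_{k-1} + p_{k-2}, q_k = a_k·q_{k-1} + q_{k-2} (p₋₁ = 1, q₋₁ = 0):
  k = 0: a₀ = 11; p₀/q₀ = 11/1; p₀² − 132·q₀² = 121 − 132 = -11.
  k = 1: m = 11, d = 11, a = ⌊(11 + 11)/11⌋ = 2; p/q = (2·11 + 1)/(2·1 + 0) = 23/2; p² − 132·q² = 529 − 528 = 1.
  The first convergent with p² − 132·q² = 1 gives the fundamental solution (x₁, y₁) = (23, 2).
Step 2: Apply the recurrence (x_{n+1}, y_{n+1}) = (x₁x_n + 132y₁y_n, x₁y_n + y₁x_n) repeatedly.
  From (x_1, y_1) = (23, 2): x_2 = 23·23 + 132·2·2 = 1057; y_2 = 23·2 + 2·23 = 92.
  From (x_2, y_2) = (1057, 92): x_3 = 23·1057 + 132·2·92 = 48599; y_3 = 23·92 + 2·1057 = 4230.
  From (x_3, y_3) = (48599, 4230): x_4 = 23·48599 + 132·2·4230 = 2234497; y_4 = 23·4230 + 2·48599 = 194488.
  From (x_4, y_4) = (2234497, 194488): x_5 = 23·2234497 + 132·2·194488 = 102738263; y_5 = 23·194488 + 2·2234497 = 8942218.
  From (x_5, y_5) = (102738263, 8942218): x_6 = 23·102738263 + 132·2·8942218 = 4723725601; y_6 = 23·8942218 + 2·102738263 = 411147540.
  From (x_6, y_6) = (4723725601, 411147540): x_7 = 23·4723725601 + 132·2·411147540 = 217188639383; y_7 = 23·411147540 + 2·4723725601 = 18903844622.
Step 3: Verify x_7² - 132·y_7² = 47170905077038818620689 - 47170905077038818620688 = 1 (should be 1). ✓

(x_1, y_1) = (23, 2); (x_7, y_7) = (217188639383, 18903844622).


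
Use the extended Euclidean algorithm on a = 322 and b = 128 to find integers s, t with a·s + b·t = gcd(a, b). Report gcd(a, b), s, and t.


Euclidean algorithm on (322, 128) — divide until remainder is 0:
  322 = 2 · 128 + 66
  128 = 1 · 66 + 62
  66 = 1 · 62 + 4
  62 = 15 · 4 + 2
  4 = 2 · 2 + 0
gcd(322, 128) = 2.
Track Bezout coefficients alongside the remainders: start with r₀ = 322 = a·1 + b·0 (s = 1, t = 0) and r₁ = 128 = a·0 + b·1 (s = 0, t = 1); each new remainder r_{k+1} = r_{k-1} − q_k·r_k inherits s_{k+1} = s_{k-1} − q_k·s_k, t_{k+1} = t_{k-1} − q_k·t_k, so r_k = a·s_k + b·t_k at every step:
  q = 2: r = 66, s = 1 − 2·0 = 1, t = 0 − 2·1 = -2  (check: 322·1 + 128·(-2) = 66)
  q = 1: r = 62, s = 0 − 1·1 = -1, t = 1 − 1·(-2) = 3  (check: 322·(-1) + 128·3 = 62)
  q = 1: r = 4, s = 1 − 1·(-1) = 2, t = -2 − 1·3 = -5  (check: 322·2 + 128·(-5) = 4)
  q = 15: r = 2, s = -1 − 15·2 = -31, t = 3 − 15·(-5) = 78  (check: 322·(-31) + 128·78 = 2)
The row with r = 2 (the gcd) gives the Bezout coefficients s = -31, t = 78.
Result: 322 · (-31) + 128 · (78) = 2.

gcd(322, 128) = 2; s = -31, t = 78 (check: 322·(-31) + 128·78 = 2).


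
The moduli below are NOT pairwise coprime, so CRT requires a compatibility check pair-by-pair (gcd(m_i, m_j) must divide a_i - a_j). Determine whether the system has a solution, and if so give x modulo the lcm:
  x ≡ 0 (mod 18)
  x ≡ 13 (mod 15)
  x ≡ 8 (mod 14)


Moduli 18, 15, 14 are not pairwise coprime, so CRT works modulo lcm(m_i) when all pairwise compatibility conditions hold.
Pairwise compatibility: gcd(m_i, m_j) must divide a_i - a_j for every pair.
Merge one congruence at a time:
  Start: x ≡ 0 (mod 18).
  Combine with x ≡ 13 (mod 15): gcd(18, 15) = 3, and 13 - 0 = 13 is NOT divisible by 3.
    ⇒ system is inconsistent (no integer solution).

No solution (the system is inconsistent).


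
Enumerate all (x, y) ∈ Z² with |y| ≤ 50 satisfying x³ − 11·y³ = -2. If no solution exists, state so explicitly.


The equation is x³ - 11y³ = -2. For fixed y, x³ = 11·y³ − 2, so a solution requires the RHS to be a perfect cube.
Strategy: iterate y from -50 to 50, compute RHS = 11·y³ − 2, and check whether it is a (positive or negative) perfect cube.
Check small values of y:
  y = 0: RHS = -2 is not a perfect cube.
  y = 1: RHS = 9 is not a perfect cube.
  y = -1: RHS = -13 is not a perfect cube.
  y = 2: RHS = 86 is not a perfect cube.
  y = -2: RHS = -90 is not a perfect cube.
  y = 3: RHS = 295 is not a perfect cube.
  y = -3: RHS = -299 is not a perfect cube.
Continuing the search up to |y| = 50 finds no solutions either.
No (x, y) in the scanned range satisfies the equation.

No integer solutions with |y| ≤ 50.


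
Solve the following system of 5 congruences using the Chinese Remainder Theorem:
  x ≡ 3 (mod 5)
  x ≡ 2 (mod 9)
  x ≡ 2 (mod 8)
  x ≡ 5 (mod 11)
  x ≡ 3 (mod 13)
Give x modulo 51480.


Product of moduli M = 5 · 9 · 8 · 11 · 13 = 51480.
Merge one congruence at a time:
  Start: x ≡ 3 (mod 5).
  Combine with x ≡ 2 (mod 9); new modulus lcm = 45.
    Write x = 3 + 5·t and substitute into x ≡ 2 (mod 9): 5·t ≡ 2 − 3 = -1 (mod 9).
    Reduce coefficients mod 9: 5·t ≡ 8 (mod 9).
    The inverse of 5 mod 9 is 2 (since 5·2 = 10 = 1·9 + 1), so t ≡ 2·8 = 16 ≡ 7 (mod 9).
    Then x = 3 + 5·7 = 38, valid modulo lcm(5, 9) = 45: x ≡ 38 (mod 45).
  Combine with x ≡ 2 (mod 8); new modulus lcm = 360.
    Write x = 38 + 45·t and substitute into x ≡ 2 (mod 8): 45·t ≡ 2 − 38 = -36 (mod 8).
    Reduce coefficients mod 8: 5·t ≡ 4 (mod 8).
    The inverse of 5 mod 8 is 5 (since 5·5 = 25 = 3·8 + 1), so t ≡ 5·4 = 20 ≡ 4 (mod 8).
    Then x = 38 + 45·4 = 218, valid modulo lcm(45, 8) = 360: x ≡ 218 (mod 360).
  Combine with x ≡ 5 (mod 11); new modulus lcm = 3960.
    Write x = 218 + 360·t and substitute into x ≡ 5 (mod 11): 360·t ≡ 5 − 218 = -213 (mod 11).
    Reduce coefficients mod 11: 8·t ≡ 7 (mod 11).
    The inverse of 8 mod 11 is 7 (since 8·7 = 56 = 5·11 + 1), so t ≡ 7·7 = 49 ≡ 5 (mod 11).
    Then x = 218 + 360·5 = 2018, valid modulo lcm(360, 11) = 3960: x ≡ 2018 (mod 3960).
  Combine with x ≡ 3 (mod 13); new modulus lcm = 51480.
    Write x = 2018 + 3960·t and substitute into x ≡ 3 (mod 13): 3960·t ≡ 3 − 2018 = -2015 (mod 13).
    Reduce coefficients mod 13: 8·t ≡ 0 (mod 13).
    The inverse of 8 mod 13 is 5 (since 8·5 = 40 = 3·13 + 1), so t ≡ 5·0 = 0 ≡ 0 (mod 13).
    Then x = 2018 + 3960·0 = 2018, valid modulo lcm(3960, 13) = 51480: x ≡ 2018 (mod 51480).
Verify against each original: 2018 mod 5 = 3, 2018 mod 9 = 2, 2018 mod 8 = 2, 2018 mod 11 = 5, 2018 mod 13 = 3.

x ≡ 2018 (mod 51480).


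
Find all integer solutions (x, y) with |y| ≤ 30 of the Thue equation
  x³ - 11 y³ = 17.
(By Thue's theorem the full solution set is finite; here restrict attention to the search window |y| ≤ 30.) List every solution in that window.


The equation is x³ - 11y³ = 17. For fixed y, x³ = 11·y³ + 17, so a solution requires the RHS to be a perfect cube.
Strategy: iterate y from -30 to 30, compute RHS = 11·y³ + 17, and check whether it is a (positive or negative) perfect cube.
Check small values of y:
  y = 0: RHS = 17 is not a perfect cube.
  y = 1: RHS = 28 is not a perfect cube.
  y = -1: RHS = 6 is not a perfect cube.
  y = 2: RHS = 105 is not a perfect cube.
  y = -2: RHS = -71 is not a perfect cube.
  y = 3: RHS = 314 is not a perfect cube.
  y = -3: RHS = -280 is not a perfect cube.
Continuing the search up to |y| = 30 finds no solutions either.
No (x, y) in the scanned range satisfies the equation.

No integer solutions with |y| ≤ 30.


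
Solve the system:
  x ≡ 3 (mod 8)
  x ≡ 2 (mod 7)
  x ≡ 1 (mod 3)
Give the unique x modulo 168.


Moduli 8, 7, 3 are pairwise coprime; by CRT there is a unique solution modulo M = 8 · 7 · 3 = 168.
Solve pairwise, accumulating the modulus:
  Start with x ≡ 3 (mod 8).
  Combine with x ≡ 2 (mod 7): since gcd(8, 7) = 1, we get a unique residue mod 56.
    Write x = 3 + 8·t and substitute into x ≡ 2 (mod 7): 8·t ≡ 2 − 3 = -1 (mod 7).
    Reduce coefficients mod 7: 1·t ≡ 6 (mod 7).
    So t ≡ 6 (mod 7).
    Then x = 3 + 8·6 = 51, valid modulo lcm(8, 7) = 56: x ≡ 51 (mod 56).
  Combine with x ≡ 1 (mod 3): since gcd(56, 3) = 1, we get a unique residue mod 168.
    Write x = 51 + 56·t and substitute into x ≡ 1 (mod 3): 56·t ≡ 1 − 51 = -50 (mod 3).
    Reduce coefficients mod 3: 2·t ≡ 1 (mod 3).
    The inverse of 2 mod 3 is 2 (since 2·2 = 4 = 1·3 + 1), so t ≡ 2·1 = 2 ≡ 2 (mod 3).
    Then x = 51 + 56·2 = 163, valid modulo lcm(56, 3) = 168: x ≡ 163 (mod 168).
Verify: 163 mod 8 = 3 ✓, 163 mod 7 = 2 ✓, 163 mod 3 = 1 ✓.

x ≡ 163 (mod 168).


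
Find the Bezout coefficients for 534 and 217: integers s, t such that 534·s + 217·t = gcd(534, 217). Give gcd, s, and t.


Euclidean algorithm on (534, 217) — divide until remainder is 0:
  534 = 2 · 217 + 100
  217 = 2 · 100 + 17
  100 = 5 · 17 + 15
  17 = 1 · 15 + 2
  15 = 7 · 2 + 1
  2 = 2 · 1 + 0
gcd(534, 217) = 1.
Track Bezout coefficients alongside the remainders: start with r₀ = 534 = a·1 + b·0 (s = 1, t = 0) and r₁ = 217 = a·0 + b·1 (s = 0, t = 1); each new remainder r_{k+1} = r_{k-1} − q_k·r_k inherits s_{k+1} = s_{k-1} − q_k·s_k, t_{k+1} = t_{k-1} − q_k·t_k, so r_k = a·s_k + b·t_k at every step:
  q = 2: r = 100, s = 1 − 2·0 = 1, t = 0 − 2·1 = -2  (check: 534·1 + 217·(-2) = 100)
  q = 2: r = 17, s = 0 − 2·1 = -2, t = 1 − 2·(-2) = 5  (check: 534·(-2) + 217·5 = 17)
  q = 5: r = 15, s = 1 − 5·(-2) = 11, t = -2 − 5·5 = -27  (check: 534·11 + 217·(-27) = 15)
  q = 1: r = 2, s = -2 − 1·11 = -13, t = 5 − 1·(-27) = 32  (check: 534·(-13) + 217·32 = 2)
  q = 7: r = 1, s = 11 − 7·(-13) = 102, t = -27 − 7·32 = -251  (check: 534·102 + 217·(-251) = 1)
The row with r = 1 (the gcd) gives the Bezout coefficients s = 102, t = -251.
Result: 534 · (102) + 217 · (-251) = 1.

gcd(534, 217) = 1; s = 102, t = -251 (check: 534·102 + 217·(-251) = 1).


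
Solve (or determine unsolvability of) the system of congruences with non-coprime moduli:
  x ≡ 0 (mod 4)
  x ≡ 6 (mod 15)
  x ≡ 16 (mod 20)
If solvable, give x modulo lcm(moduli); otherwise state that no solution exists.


Moduli 4, 15, 20 are not pairwise coprime, so CRT works modulo lcm(m_i) when all pairwise compatibility conditions hold.
Pairwise compatibility: gcd(m_i, m_j) must divide a_i - a_j for every pair.
Merge one congruence at a time:
  Start: x ≡ 0 (mod 4).
  Combine with x ≡ 6 (mod 15): gcd(4, 15) = 1; 6 - 0 = 6, which IS divisible by 1, so compatible.
    Write x = 0 + 4·t and substitute into x ≡ 6 (mod 15): 4·t ≡ 6 − 0 = 6 (mod 15).
    The inverse of 4 mod 15 is 4 (since 4·4 = 16 = 1·15 + 1), so t ≡ 4·6 = 24 ≡ 9 (mod 15).
    Then x = 0 + 4·9 = 36, valid modulo lcm(4, 15) = 60: x ≡ 36 (mod 60).
  Combine with x ≡ 16 (mod 20): gcd(60, 20) = 20; 16 - 36 = -20, which IS divisible by 20, so compatible.
    Write x = 36 + 60·t and substitute into x ≡ 16 (mod 20): 60·t ≡ 16 − 36 = -20 (mod 20).
    Divide the congruence (and modulus) by g = 20: 3·t ≡ -1 (mod 1).
    Modulo 1 every t works; take t = 0.
    Then x = 36 + 60·0 = 36, valid modulo lcm(60, 20) = 60: x ≡ 36 (mod 60).
Verify: 36 mod 4 = 0, 36 mod 15 = 6, 36 mod 20 = 16.

x ≡ 36 (mod 60).


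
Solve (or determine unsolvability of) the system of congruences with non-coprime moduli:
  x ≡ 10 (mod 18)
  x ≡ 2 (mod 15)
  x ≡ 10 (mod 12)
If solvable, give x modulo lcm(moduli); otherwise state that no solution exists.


Moduli 18, 15, 12 are not pairwise coprime, so CRT works modulo lcm(m_i) when all pairwise compatibility conditions hold.
Pairwise compatibility: gcd(m_i, m_j) must divide a_i - a_j for every pair.
Merge one congruence at a time:
  Start: x ≡ 10 (mod 18).
  Combine with x ≡ 2 (mod 15): gcd(18, 15) = 3, and 2 - 10 = -8 is NOT divisible by 3.
    ⇒ system is inconsistent (no integer solution).

No solution (the system is inconsistent).
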